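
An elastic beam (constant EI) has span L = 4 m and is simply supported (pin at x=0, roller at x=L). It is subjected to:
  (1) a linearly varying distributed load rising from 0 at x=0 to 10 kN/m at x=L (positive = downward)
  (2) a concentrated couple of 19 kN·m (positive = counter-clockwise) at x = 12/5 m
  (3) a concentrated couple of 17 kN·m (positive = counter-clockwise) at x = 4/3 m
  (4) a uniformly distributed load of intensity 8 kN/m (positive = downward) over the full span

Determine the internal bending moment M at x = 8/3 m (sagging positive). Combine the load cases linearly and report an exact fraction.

Load 1 — triangular load w₀=10 kN/m (0→w₀ over full span):
  M_1 = w₀Lx/6 - w₀x³/(6L) = 10·4·(8/3)/6 - 10·(8/3)³/(6·4) = 800/81 kN·m
Load 2 — applied couple M₀=19 kN·m at a=12/5 m (b=L-a=8/5):
  M_2 = M₀x/L - M₀  [x>a] = 19·(8/3)/4 - 19 = -19/3 kN·m
Load 3 — applied couple M₀=17 kN·m at a=4/3 m (b=L-a=8/3):
  M_3 = M₀x/L - M₀  [x>a] = 17·(8/3)/4 - 17 = -17/3 kN·m
Load 4 — uniform load w=8 kN/m over full span:
  M_4 = wx(L-x)/2 = 8·(8/3)·(4-(8/3))/2 = 128/9 kN·m
Superposition: M = Σ M_i = 980/81 kN·m ≈ 12.098765 kN·m

M(8/3) = 980/81 kN·m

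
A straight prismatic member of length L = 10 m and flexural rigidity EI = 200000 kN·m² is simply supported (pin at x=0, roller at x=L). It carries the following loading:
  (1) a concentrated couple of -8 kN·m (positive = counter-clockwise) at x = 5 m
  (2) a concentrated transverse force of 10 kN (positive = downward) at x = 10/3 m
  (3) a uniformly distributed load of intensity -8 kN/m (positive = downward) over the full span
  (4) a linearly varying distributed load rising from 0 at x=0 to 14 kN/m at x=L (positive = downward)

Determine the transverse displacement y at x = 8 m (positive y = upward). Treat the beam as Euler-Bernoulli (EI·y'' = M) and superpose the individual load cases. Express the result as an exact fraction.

y(8) = -25421/101250000 m

Load 1 — applied couple M₀=-8 kN·m at a=5 m (b=L-a=5):
  y_1 = (M₀x³/(6L)-M₀(x-a)²/2+C₁x)/EI  [x>a] with C₁=M₀(3b²-L²)/(6L)=10/3 = ((-8)·8³/(6·10)-(-8)·(8-5)²/2+(10/3)·8)/200000 = -7/250000 m
Load 2 — point force P=10 kN at a=10/3 m (b=L-a=20/3):
  y_2 = -Pa(L-x)(2Lx-a²-x²)/(6LEI)  [x>a] = -10·(10/3)·(10-8)·(2·10·8-(10/3)²-8²)/(6·10·200000) = -191/405000 m
Load 3 — uniform load w=-8 kN/m over full span:
  y_3 = -wx(L³-2Lx²+x³)/(24EI) = -(-8)·8·(10³-2·10·8²+8³)/(24·200000) = 29/9375 m
Load 4 — triangular load w₀=14 kN/m (0→w₀ over full span):
  y_4 = -w₀x(7L⁴-10L²x²+3x⁴)/(360LEI) = -14·8·(7·10⁴-10·10²·8²+3·8⁴)/(360·10·200000) = -889/312500 m
Superposition: y = Σ y_i = -25421/101250000 m ≈ -0.000251 m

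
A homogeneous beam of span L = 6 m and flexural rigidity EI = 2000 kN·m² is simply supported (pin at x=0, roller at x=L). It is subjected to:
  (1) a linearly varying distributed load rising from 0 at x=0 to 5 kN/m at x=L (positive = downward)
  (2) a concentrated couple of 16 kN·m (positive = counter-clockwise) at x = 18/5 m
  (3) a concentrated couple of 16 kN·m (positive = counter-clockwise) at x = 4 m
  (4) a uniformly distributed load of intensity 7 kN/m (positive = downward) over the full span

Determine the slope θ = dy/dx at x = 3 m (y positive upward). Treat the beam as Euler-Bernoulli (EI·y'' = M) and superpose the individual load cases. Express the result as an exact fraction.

Load 1 — triangular load w₀=5 kN/m (0→w₀ over full span):
  θ_1 = -w₀(7L⁴-30L²x²+15x⁴)/(360LEI) = -5·(7·6⁴-30·6²·3²+15·3⁴)/(360·6·2000) = -21/32000 rad
Load 2 — applied couple M₀=16 kN·m at a=18/5 m (b=L-a=12/5):
  θ_2 = (M₀x²/(2L)+C₁)/EI  [x≤a] with C₁=M₀(3b²-L²)/(6L)=-208/25 = (16·3²/(2·6)+(-208/25))/2000 = 23/12500 rad
Load 3 — applied couple M₀=16 kN·m at a=4 m (b=L-a=2):
  θ_3 = (M₀x²/(2L)+C₁)/EI  [x≤a] with C₁=M₀(3b²-L²)/(6L)=-32/3 = (16·3²/(2·6)+(-32/3))/2000 = 1/1500 rad
Load 4 — uniform load w=7 kN/m over full span:
  θ_4 = -w(L³-6Lx²+4x³)/(24EI) = -7·(6³-6·6·3²+4·3³)/(24·2000) = 0 rad
Superposition: θ = Σ θ_i = 4441/2400000 rad ≈ 0.001850 rad

θ(3) = 4441/2400000 rad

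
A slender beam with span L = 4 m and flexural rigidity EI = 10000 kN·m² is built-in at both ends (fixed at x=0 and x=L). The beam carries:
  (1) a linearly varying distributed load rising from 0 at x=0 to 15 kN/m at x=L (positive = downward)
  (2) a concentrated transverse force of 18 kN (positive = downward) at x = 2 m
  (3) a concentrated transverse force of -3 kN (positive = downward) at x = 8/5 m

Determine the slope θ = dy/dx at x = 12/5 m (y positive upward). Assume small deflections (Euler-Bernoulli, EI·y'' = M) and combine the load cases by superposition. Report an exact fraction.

θ(12/5) = 1533/3906250 rad

Load 1 — triangular load w₀=15 kN/m (0→w₀ over full span):
  θ_1 = -w₀(2x(L-x)(L-2x)(x+2L)+x²(L-x)²)/(120LEI) = -15·(2·(12/5)·(4-(12/5))·(4-2·(12/5))·((12/5)+2·4)+(12/5)²·(4-(12/5))²)/(120·4·10000) = 12/78125 rad
Load 2 — point force P=18 kN at a=2 m (b=L-a=2):
  θ_2 = Pa²(L-x)(2bL-(3b+a)(L-x))/(2L³EI)  [x>a] = 18·2²·(4-(12/5))·(2·2·4-(3·2+2)·(4-(12/5)))/(2·4³·10000) = 9/31250 rad
Load 3 — point force P=-3 kN at a=8/5 m (b=L-a=12/5):
  θ_3 = Pa²(L-x)(2bL-(3b+a)(L-x))/(2L³EI)  [x>a] = (-3)·(8/5)²·(4-(12/5))·(2·(12/5)·4-(3·(12/5)+(8/5))·(4-(12/5)))/(2·4³·10000) = -96/1953125 rad
Superposition: θ = Σ θ_i = 1533/3906250 rad ≈ 0.000392 rad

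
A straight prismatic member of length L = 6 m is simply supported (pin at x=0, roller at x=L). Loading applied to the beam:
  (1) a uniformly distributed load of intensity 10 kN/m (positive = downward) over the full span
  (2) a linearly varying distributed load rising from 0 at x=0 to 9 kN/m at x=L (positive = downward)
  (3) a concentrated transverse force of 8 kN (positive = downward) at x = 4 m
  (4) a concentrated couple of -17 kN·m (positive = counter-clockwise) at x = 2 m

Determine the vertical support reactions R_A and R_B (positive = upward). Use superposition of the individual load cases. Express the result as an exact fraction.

Load 1 — uniform load w=10 kN/m over full span:
  R_A = wL/2 = 10·6/2 = 30 kN
  R_B = wL/2 = 10·6/2 = 30 kN
Load 2 — triangular load w₀=9 kN/m (0→w₀ over full span):
  R_A = w₀L/6 = 9·6/6 = 9 kN
  R_B = w₀L/3 = 9·6/3 = 18 kN
Load 3 — point force P=8 kN at a=4 m (b=L-a=2):
  R_A = Pb/L = 8·2/6 = 8/3 kN
  R_B = Pa/L = 8·4/6 = 16/3 kN
Load 4 — applied couple M₀=-17 kN·m at a=2 m (b=L-a=4):
  R_A = M₀/L = (-17)/6 = -17/6 kN
  R_B = -M₀/L = -(-17)/6 = 17/6 kN
Superposition: R_A = 233/6 kN, R_B = 337/6 kN

R_A = 233/6 kN, R_B = 337/6 kN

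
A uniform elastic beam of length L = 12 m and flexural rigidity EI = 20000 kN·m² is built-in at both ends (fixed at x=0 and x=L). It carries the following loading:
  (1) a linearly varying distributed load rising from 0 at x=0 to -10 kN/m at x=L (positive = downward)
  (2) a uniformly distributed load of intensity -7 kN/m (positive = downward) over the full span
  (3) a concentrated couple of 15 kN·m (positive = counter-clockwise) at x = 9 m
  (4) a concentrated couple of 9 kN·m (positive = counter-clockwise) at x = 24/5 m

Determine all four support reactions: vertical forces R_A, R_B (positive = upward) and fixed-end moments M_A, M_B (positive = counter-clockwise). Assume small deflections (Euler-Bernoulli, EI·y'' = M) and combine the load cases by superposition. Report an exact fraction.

R_A = -46011/800 kN, M_A = -50493/400 kN·m, R_B = -69189/800 kN, M_B = 62427/400 kN·m

Load 1 — triangular load w₀=-10 kN/m (0→w₀ over full span):
  R_A = 3w₀L/20 = 3·(-10)·12/20 = -18 kN
  M_A = w₀L²/30 = (-10)·12²/30 = -48 kN·m
  R_B = 7w₀L/20 = 7·(-10)·12/20 = -42 kN
  M_B = -w₀L²/20 = -(-10)·12²/20 = 72 kN·m
Load 2 — uniform load w=-7 kN/m over full span:
  R_A = wL/2 = (-7)·12/2 = -42 kN
  M_A = wL²/12 = (-7)·12²/12 = -84 kN·m
  R_B = wL/2 = (-7)·12/2 = -42 kN
  M_B = -wL²/12 = -(-7)·12²/12 = 84 kN·m
Load 3 — applied couple M₀=15 kN·m at a=9 m (b=L-a=3):
  R_A = 6M₀ab/L³ = 6·15·9·3/12³ = 45/32 kN
  M_A = M₀b(2a-b)/L² = 15·3·(2·9-3)/12² = 75/16 kN·m
  R_B = -6M₀ab/L³ = -6·15·9·3/12³ = -45/32 kN
  M_B = M₀a(2b-a)/L² = 15·9·(2·3-9)/12² = -45/16 kN·m
Load 4 — applied couple M₀=9 kN·m at a=24/5 m (b=L-a=36/5):
  R_A = 6M₀ab/L³ = 6·9·(24/5)·(36/5)/12³ = 27/25 kN
  M_A = M₀b(2a-b)/L² = 9·(36/5)·(2·(24/5)-(36/5))/12² = 27/25 kN·m
  R_B = -6M₀ab/L³ = -6·9·(24/5)·(36/5)/12³ = -27/25 kN
  M_B = M₀a(2b-a)/L² = 9·(24/5)·(2·(36/5)-(24/5))/12² = 72/25 kN·m
Superposition: R_A = -46011/800 kN, M_A = -50493/400 kN·m, R_B = -69189/800 kN, M_B = 62427/400 kN·m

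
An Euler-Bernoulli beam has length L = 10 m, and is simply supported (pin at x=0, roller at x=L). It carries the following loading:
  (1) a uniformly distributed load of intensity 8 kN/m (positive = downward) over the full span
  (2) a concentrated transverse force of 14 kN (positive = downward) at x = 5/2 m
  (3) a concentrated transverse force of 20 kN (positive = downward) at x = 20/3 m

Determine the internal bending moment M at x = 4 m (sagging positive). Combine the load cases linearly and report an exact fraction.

Load 1 — uniform load w=8 kN/m over full span:
  M_1 = wx(L-x)/2 = 8·4·(10-4)/2 = 96 kN·m
Load 2 — point force P=14 kN at a=5/2 m (b=L-a=15/2):
  M_2 = Pa(L-x)/L  [x>a] = 14·(5/2)·(10-4)/10 = 21 kN·m
Load 3 — point force P=20 kN at a=20/3 m (b=L-a=10/3):
  M_3 = Pbx/L  [x≤a] = 20·(10/3)·4/10 = 80/3 kN·m
Superposition: M = Σ M_i = 431/3 kN·m ≈ 143.666667 kN·m

M(4) = 431/3 kN·m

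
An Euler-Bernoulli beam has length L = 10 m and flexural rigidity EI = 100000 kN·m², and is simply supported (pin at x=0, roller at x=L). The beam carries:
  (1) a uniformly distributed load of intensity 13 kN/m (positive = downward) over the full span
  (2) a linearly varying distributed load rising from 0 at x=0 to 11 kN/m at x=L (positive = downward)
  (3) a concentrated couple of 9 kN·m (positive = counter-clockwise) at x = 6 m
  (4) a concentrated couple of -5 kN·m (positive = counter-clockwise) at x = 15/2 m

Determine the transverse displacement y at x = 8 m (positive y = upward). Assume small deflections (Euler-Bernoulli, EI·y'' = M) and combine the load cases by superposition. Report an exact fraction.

Load 1 — uniform load w=13 kN/m over full span:
  y_1 = -wx(L³-2Lx²+x³)/(24EI) = -13·8·(10³-2·10·8²+8³)/(24·100000) = -377/37500 m
Load 2 — triangular load w₀=11 kN/m (0→w₀ over full span):
  y_2 = -w₀x(7L⁴-10L²x²+3x⁴)/(360LEI) = -11·8·(7·10⁴-10·10²·8²+3·8⁴)/(360·10·100000) = -1397/312500 m
Load 3 — applied couple M₀=9 kN·m at a=6 m (b=L-a=4):
  y_3 = (M₀x³/(6L)-M₀(x-a)²/2+C₁x)/EI  [x>a] with C₁=M₀(3b²-L²)/(6L)=-39/5 = (9·8³/(6·10)-9·(8-6)²/2+(-39/5)·8)/100000 = -9/250000 m
Load 4 — applied couple M₀=-5 kN·m at a=15/2 m (b=L-a=5/2):
  y_4 = (M₀x³/(6L)-M₀(x-a)²/2+C₁x)/EI  [x>a] with C₁=M₀(3b²-L²)/(6L)=325/48 = ((-5)·8³/(6·10)-(-5)·(8-(15/2))²/2+(325/48)·8)/100000 = 97/800000 m
Superposition: y = Σ y_i = -866309/60000000 m ≈ -0.014438 m

y(8) = -866309/60000000 m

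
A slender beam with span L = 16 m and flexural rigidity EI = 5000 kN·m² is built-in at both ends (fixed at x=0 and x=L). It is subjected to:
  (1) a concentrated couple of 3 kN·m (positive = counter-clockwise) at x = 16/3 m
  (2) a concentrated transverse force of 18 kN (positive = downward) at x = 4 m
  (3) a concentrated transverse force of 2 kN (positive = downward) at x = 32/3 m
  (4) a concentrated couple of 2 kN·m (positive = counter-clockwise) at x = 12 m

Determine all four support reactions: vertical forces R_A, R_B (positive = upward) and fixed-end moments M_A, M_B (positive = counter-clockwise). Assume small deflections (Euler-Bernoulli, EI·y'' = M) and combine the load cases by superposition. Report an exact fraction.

Load 1 — applied couple M₀=3 kN·m at a=16/3 m (b=L-a=32/3):
  R_A = 6M₀ab/L³ = 6·3·(16/3)·(32/3)/16³ = 1/4 kN
  M_A = M₀b(2a-b)/L² = 3·(32/3)·(2·(16/3)-(32/3))/16² = 0 kN·m
  R_B = -6M₀ab/L³ = -6·3·(16/3)·(32/3)/16³ = -1/4 kN
  M_B = M₀a(2b-a)/L² = 3·(16/3)·(2·(32/3)-(16/3))/16² = 1 kN·m
Load 2 — point force P=18 kN at a=4 m (b=L-a=12):
  R_A = Pb²(3a+b)/L³ = 18·12²·(3·4+12)/16³ = 243/16 kN
  M_A = Pab²/L² = 18·4·12²/16² = 81/2 kN·m
  R_B = Pa²(a+3b)/L³ = 18·4²·(4+3·12)/16³ = 45/16 kN
  M_B = -Pa²b/L² = -18·4²·12/16² = -27/2 kN·m
Load 3 — point force P=2 kN at a=32/3 m (b=L-a=16/3):
  R_A = Pb²(3a+b)/L³ = 2·(16/3)²·(3·(32/3)+(16/3))/16³ = 14/27 kN
  M_A = Pab²/L² = 2·(32/3)·(16/3)²/16² = 64/27 kN·m
  R_B = Pa²(a+3b)/L³ = 2·(32/3)²·((32/3)+3·(16/3))/16³ = 40/27 kN
  M_B = -Pa²b/L² = -2·(32/3)²·(16/3)/16² = -128/27 kN·m
Load 4 — applied couple M₀=2 kN·m at a=12 m (b=L-a=4):
  R_A = 6M₀ab/L³ = 6·2·12·4/16³ = 9/64 kN
  M_A = M₀b(2a-b)/L² = 2·4·(2·12-4)/16² = 5/8 kN·m
  R_B = -6M₀ab/L³ = -6·2·12·4/16³ = -9/64 kN
  M_B = M₀a(2b-a)/L² = 2·12·(2·4-12)/16² = -3/8 kN·m
Superposition: R_A = 27815/1728 kN, M_A = 9395/216 kN·m, R_B = 6745/1728 kN, M_B = -3805/216 kN·m

R_A = 27815/1728 kN, M_A = 9395/216 kN·m, R_B = 6745/1728 kN, M_B = -3805/216 kN·m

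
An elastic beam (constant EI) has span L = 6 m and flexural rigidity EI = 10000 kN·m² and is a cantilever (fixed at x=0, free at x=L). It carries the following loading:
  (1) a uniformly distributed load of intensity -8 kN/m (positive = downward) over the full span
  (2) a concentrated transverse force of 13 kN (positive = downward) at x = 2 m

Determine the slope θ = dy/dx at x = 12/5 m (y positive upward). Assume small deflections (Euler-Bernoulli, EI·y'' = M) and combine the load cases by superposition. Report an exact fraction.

Load 1 — uniform load w=-8 kN/m over full span:
  θ_1 = -wx(x²-3Lx+3L²)/(6EI) = -(-8)·(12/5)·((12/5)²-3·6·(12/5)+3·6²)/(6·10000) = 1764/78125 rad
Load 2 — point force P=13 kN at a=2 m (b=L-a=4):
  θ_2 = -Pa²/(2EI)  [x>a] = -13·2²/(2·10000) = -13/5000 rad
Superposition: θ = Σ θ_i = 12487/625000 rad ≈ 0.019979 rad

θ(12/5) = 12487/625000 rad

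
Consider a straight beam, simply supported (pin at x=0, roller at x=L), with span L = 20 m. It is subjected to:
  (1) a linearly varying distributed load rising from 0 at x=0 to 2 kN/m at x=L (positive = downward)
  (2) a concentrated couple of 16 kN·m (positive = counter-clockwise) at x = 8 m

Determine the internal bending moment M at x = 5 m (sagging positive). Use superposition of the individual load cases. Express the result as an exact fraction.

M(5) = 141/4 kN·m

Load 1 — triangular load w₀=2 kN/m (0→w₀ over full span):
  M_1 = w₀Lx/6 - w₀x³/(6L) = 2·20·5/6 - 2·5³/(6·20) = 125/4 kN·m
Load 2 — applied couple M₀=16 kN·m at a=8 m (b=L-a=12):
  M_2 = M₀x/L  [x≤a] = 16·5/20 = 4 kN·m
Superposition: M = Σ M_i = 141/4 kN·m ≈ 35.250000 kN·m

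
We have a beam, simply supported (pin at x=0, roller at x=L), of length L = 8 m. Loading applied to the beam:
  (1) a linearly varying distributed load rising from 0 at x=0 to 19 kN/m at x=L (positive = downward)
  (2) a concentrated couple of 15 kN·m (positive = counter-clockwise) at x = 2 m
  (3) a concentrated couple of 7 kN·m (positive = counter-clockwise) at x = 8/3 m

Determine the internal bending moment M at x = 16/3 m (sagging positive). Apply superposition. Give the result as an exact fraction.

M(16/3) = 5486/81 kN·m

Load 1 — triangular load w₀=19 kN/m (0→w₀ over full span):
  M_1 = w₀Lx/6 - w₀x³/(6L) = 19·8·(16/3)/6 - 19·(16/3)³/(6·8) = 6080/81 kN·m
Load 2 — applied couple M₀=15 kN·m at a=2 m (b=L-a=6):
  M_2 = M₀x/L - M₀  [x>a] = 15·(16/3)/8 - 15 = -5 kN·m
Load 3 — applied couple M₀=7 kN·m at a=8/3 m (b=L-a=16/3):
  M_3 = M₀x/L - M₀  [x>a] = 7·(16/3)/8 - 7 = -7/3 kN·m
Superposition: M = Σ M_i = 5486/81 kN·m ≈ 67.728395 kN·m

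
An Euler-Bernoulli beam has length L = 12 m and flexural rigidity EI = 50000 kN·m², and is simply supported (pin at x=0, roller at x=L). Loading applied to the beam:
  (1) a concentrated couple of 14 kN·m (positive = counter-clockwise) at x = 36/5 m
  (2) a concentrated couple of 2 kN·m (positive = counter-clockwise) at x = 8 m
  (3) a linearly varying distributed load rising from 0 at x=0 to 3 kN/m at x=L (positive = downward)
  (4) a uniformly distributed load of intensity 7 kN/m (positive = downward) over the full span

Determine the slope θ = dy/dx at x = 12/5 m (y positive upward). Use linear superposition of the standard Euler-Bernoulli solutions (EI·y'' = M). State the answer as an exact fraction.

Load 1 — applied couple M₀=14 kN·m at a=36/5 m (b=L-a=24/5):
  θ_1 = (M₀x²/(2L)+C₁)/EI  [x≤a] with C₁=M₀(3b²-L²)/(6L)=-364/25 = (14·(12/5)²/(2·12)+(-364/25))/50000 = -7/31250 rad
Load 2 — applied couple M₀=2 kN·m at a=8 m (b=L-a=4):
  θ_2 = (M₀x²/(2L)+C₁)/EI  [x≤a] with C₁=M₀(3b²-L²)/(6L)=-8/3 = (2·(12/5)²/(2·12)+(-8/3))/50000 = -41/937500 rad
Load 3 — triangular load w₀=3 kN/m (0→w₀ over full span):
  θ_3 = -w₀(7L⁴-30L²x²+15x⁴)/(360LEI) = -3·(7·12⁴-30·12²·(12/5)²+15·(12/5)⁴)/(360·12·50000) = -3276/1953125 rad
Load 4 — uniform load w=7 kN/m over full span:
  θ_4 = -w(L³-6Lx²+4x³)/(24EI) = -7·(12³-6·12·(12/5)²+4·(12/5)³)/(24·50000) = -6237/781250 rad
Superposition: θ = Σ θ_i = -232697/23437500 rad ≈ -0.009928 rad

θ(12/5) = -232697/23437500 rad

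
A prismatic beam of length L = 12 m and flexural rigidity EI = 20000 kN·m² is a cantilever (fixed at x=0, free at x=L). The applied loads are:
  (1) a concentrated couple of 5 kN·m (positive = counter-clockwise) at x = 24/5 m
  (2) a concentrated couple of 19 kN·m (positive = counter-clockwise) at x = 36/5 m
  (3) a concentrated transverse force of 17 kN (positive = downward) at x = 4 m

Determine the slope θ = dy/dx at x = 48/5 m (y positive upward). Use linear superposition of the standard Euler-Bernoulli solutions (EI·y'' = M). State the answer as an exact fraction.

θ(48/5) = 31/25000 rad

Load 1 — applied couple M₀=5 kN·m at a=24/5 m (b=L-a=36/5):
  θ_1 = M₀a/EI  [x>a] = 5·(24/5)/20000 = 3/2500 rad
Load 2 — applied couple M₀=19 kN·m at a=36/5 m (b=L-a=24/5):
  θ_2 = M₀a/EI  [x>a] = 19·(36/5)/20000 = 171/25000 rad
Load 3 — point force P=17 kN at a=4 m (b=L-a=8):
  θ_3 = -Pa²/(2EI)  [x>a] = -17·4²/(2·20000) = -17/2500 rad
Superposition: θ = Σ θ_i = 31/25000 rad ≈ 0.001240 rad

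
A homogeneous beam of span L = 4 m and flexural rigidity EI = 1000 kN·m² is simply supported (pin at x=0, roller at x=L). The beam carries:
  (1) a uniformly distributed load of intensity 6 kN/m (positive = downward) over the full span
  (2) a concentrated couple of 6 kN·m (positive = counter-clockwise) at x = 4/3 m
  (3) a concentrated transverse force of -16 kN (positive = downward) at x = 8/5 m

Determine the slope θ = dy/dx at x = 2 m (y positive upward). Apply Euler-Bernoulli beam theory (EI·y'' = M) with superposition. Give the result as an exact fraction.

θ(2) = -451/375000 rad

Load 1 — uniform load w=6 kN/m over full span:
  θ_1 = -w(L³-6Lx²+4x³)/(24EI) = -6·(4³-6·4·2²+4·2³)/(24·1000) = 0 rad
Load 2 — applied couple M₀=6 kN·m at a=4/3 m (b=L-a=8/3):
  θ_2 = (M₀x²/(2L)-M₀(x-a)+C₁)/EI  [x>a] with C₁=M₀(3b²-L²)/(6L)=4/3 = (6·2²/(2·4)-6·(2-(4/3))+(4/3))/1000 = 1/3000 rad
Load 3 — point force P=-16 kN at a=8/5 m (b=L-a=12/5):
  θ_3 = -Pa(2L²-6Lx+3x²+a²)/(6LEI)  [x>a] = -(-16)·(8/5)·(2·4²-6·4·2+3·2²+(8/5)²)/(6·4·1000) = -24/15625 rad
Superposition: θ = Σ θ_i = -451/375000 rad ≈ -0.001203 rad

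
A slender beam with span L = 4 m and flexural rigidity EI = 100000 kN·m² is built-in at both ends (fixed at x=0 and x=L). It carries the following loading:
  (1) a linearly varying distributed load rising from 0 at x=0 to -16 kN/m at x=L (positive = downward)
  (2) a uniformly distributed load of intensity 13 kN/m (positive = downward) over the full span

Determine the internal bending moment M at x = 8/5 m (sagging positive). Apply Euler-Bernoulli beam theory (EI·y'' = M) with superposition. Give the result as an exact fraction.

Load 1 — triangular load w₀=-16 kN/m (0→w₀ over full span):
  M_1 = 3w₀Lx/20 - w₀L²/30 - w₀x³/(6L) = 3·(-16)·4·(8/5)/20 - (-16)·4²/30 - (-16)·(8/5)³/(6·4) = -512/125 kN·m
Load 2 — uniform load w=13 kN/m over full span:
  M_2 = wLx/2 - wL²/12 - wx²/2 = 13·4·(8/5)/2 - 13·4²/12 - 13·(8/5)²/2 = 572/75 kN·m
Superposition: M = Σ M_i = 1324/375 kN·m ≈ 3.530667 kN·m

M(8/5) = 1324/375 kN·m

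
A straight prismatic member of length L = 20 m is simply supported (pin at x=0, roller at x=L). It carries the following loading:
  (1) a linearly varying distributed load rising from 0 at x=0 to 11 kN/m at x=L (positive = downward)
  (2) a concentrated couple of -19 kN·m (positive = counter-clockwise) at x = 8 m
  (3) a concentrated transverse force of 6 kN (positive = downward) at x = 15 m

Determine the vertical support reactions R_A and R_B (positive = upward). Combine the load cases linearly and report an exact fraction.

R_A = 2233/60 kN, R_B = 4727/60 kN

Load 1 — triangular load w₀=11 kN/m (0→w₀ over full span):
  R_A = w₀L/6 = 11·20/6 = 110/3 kN
  R_B = w₀L/3 = 11·20/3 = 220/3 kN
Load 2 — applied couple M₀=-19 kN·m at a=8 m (b=L-a=12):
  R_A = M₀/L = (-19)/20 = -19/20 kN
  R_B = -M₀/L = -(-19)/20 = 19/20 kN
Load 3 — point force P=6 kN at a=15 m (b=L-a=5):
  R_A = Pb/L = 6·5/20 = 3/2 kN
  R_B = Pa/L = 6·15/20 = 9/2 kN
Superposition: R_A = 2233/60 kN, R_B = 4727/60 kN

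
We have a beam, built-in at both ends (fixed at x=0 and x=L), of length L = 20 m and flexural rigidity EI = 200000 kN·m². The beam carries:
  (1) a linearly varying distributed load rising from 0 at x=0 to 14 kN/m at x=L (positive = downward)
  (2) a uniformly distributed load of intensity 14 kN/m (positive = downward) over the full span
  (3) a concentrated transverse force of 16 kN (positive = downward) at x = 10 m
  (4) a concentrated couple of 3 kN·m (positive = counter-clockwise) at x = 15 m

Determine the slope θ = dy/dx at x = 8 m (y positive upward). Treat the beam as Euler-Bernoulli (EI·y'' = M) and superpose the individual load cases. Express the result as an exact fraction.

θ(8) = -7829/2000000 rad

Load 1 — triangular load w₀=14 kN/m (0→w₀ over full span):
  θ_1 = -w₀(2x(L-x)(L-2x)(x+2L)+x²(L-x)²)/(120LEI) = -14·(2·8·(20-8)·(20-2·8)·(8+2·20)+8²·(20-8)²)/(120·20·200000) = -21/15625 rad
Load 2 — uniform load w=14 kN/m over full span:
  θ_2 = -wx(L-x)(L-2x)/(12EI) = -14·8·(20-8)·(20-2·8)/(12·200000) = -7/3125 rad
Load 3 — point force P=16 kN at a=10 m (b=L-a=10):
  θ_3 = -Pb²x(2aL-(3a+b)x)/(2L³EI)  [x≤a] = -16·10²·8·(2·10·20-(3·10+10)·8)/(2·20³·200000) = -1/3125 rad
Load 4 — applied couple M₀=3 kN·m at a=15 m (b=L-a=5):
  θ_4 = (R_Ax²/2 - M_Ax)/EI  [x≤a] with R_A=27/160, M_A=15/16 = ((27/160)·8²/2 - (15/16)·8)/200000 = -21/2000000 rad
Superposition: θ = Σ θ_i = -7829/2000000 rad ≈ -0.003914 rad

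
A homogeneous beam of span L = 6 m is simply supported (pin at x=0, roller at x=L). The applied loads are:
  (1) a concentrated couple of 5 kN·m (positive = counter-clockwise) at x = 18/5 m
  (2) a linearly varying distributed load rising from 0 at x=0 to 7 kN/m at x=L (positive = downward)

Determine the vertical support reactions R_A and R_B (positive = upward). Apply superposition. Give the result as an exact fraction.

R_A = 47/6 kN, R_B = 79/6 kN

Load 1 — applied couple M₀=5 kN·m at a=18/5 m (b=L-a=12/5):
  R_A = M₀/L = 5/6 kN
  R_B = -M₀/L = -5/6 kN
Load 2 — triangular load w₀=7 kN/m (0→w₀ over full span):
  R_A = w₀L/6 = 7·6/6 = 7 kN
  R_B = w₀L/3 = 7·6/3 = 14 kN
Superposition: R_A = 47/6 kN, R_B = 79/6 kN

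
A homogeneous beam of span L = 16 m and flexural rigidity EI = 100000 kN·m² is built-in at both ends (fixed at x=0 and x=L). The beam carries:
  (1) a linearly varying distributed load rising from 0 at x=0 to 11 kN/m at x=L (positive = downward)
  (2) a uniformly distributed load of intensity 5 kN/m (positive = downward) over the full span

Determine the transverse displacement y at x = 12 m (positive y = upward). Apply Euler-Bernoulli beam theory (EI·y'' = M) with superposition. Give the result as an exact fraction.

y(12) = -663/62500 m

Load 1 — triangular load w₀=11 kN/m (0→w₀ over full span):
  y_1 = -w₀x²(L-x)²(x+2L)/(120LEI) = -11·12²·(16-12)²·(12+2·16)/(120·16·100000) = -363/62500 m
Load 2 — uniform load w=5 kN/m over full span:
  y_2 = -wx²(L-x)²/(24EI) = -5·12²·(16-12)²/(24·100000) = -3/625 m
Superposition: y = Σ y_i = -663/62500 m ≈ -0.010608 m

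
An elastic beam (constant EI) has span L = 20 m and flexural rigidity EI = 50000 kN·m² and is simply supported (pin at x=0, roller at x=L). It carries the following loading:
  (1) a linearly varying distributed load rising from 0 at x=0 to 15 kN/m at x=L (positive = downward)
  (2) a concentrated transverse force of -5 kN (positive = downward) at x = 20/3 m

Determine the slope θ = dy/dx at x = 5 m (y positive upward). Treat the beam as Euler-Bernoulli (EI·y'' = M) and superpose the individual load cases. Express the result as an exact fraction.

Load 1 — triangular load w₀=15 kN/m (0→w₀ over full span):
  θ_1 = -w₀(7L⁴-30L²x²+15x⁴)/(360LEI) = -15·(7·20⁴-30·20²·5²+15·5⁴)/(360·20·50000) = -1327/38400 rad
Load 2 — point force P=-5 kN at a=20/3 m (b=L-a=40/3):
  θ_2 = -Pb(L²-b²-3x²)/(6LEI)  [x≤a] = -(-5)·(40/3)·(20²-(40/3)²-3·5²)/(6·20·50000) = 53/32400 rad
Superposition: θ = Σ θ_i = -34133/1036800 rad ≈ -0.032921 rad

θ(5) = -34133/1036800 rad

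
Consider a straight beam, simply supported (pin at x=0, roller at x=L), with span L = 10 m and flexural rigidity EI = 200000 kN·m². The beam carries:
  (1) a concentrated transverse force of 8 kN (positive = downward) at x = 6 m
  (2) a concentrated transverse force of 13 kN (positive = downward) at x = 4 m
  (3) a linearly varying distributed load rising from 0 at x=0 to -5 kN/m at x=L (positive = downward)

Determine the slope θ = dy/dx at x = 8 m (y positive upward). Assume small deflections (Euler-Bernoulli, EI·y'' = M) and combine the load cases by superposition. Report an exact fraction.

Load 1 — point force P=8 kN at a=6 m (b=L-a=4):
  θ_1 = -Pa(2L²-6Lx+3x²+a²)/(6LEI)  [x>a] = -8·6·(2·10²-6·10·8+3·8²+6²)/(6·10·200000) = 13/62500 rad
Load 2 — point force P=13 kN at a=4 m (b=L-a=6):
  θ_2 = -Pa(2L²-6Lx+3x²+a²)/(6LEI)  [x>a] = -13·4·(2·10²-6·10·8+3·8²+4²)/(6·10·200000) = 39/125000 rad
Load 3 — triangular load w₀=-5 kN/m (0→w₀ over full span):
  θ_3 = -w₀(7L⁴-30L²x²+15x⁴)/(360LEI) = -(-5)·(7·10⁴-30·10²·8²+15·8⁴)/(360·10·200000) = -757/1800000 rad
Superposition: θ = Σ θ_i = 179/1800000 rad ≈ 0.000099 rad

θ(8) = 179/1800000 rad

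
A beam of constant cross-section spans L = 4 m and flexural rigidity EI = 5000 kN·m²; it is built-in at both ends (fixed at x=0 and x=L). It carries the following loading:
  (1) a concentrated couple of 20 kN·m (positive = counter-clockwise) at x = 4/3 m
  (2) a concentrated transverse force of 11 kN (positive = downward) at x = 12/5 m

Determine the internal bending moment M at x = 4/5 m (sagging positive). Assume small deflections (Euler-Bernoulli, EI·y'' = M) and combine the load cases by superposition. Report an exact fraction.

M(4/5) = 7888/1875 kN·m

Load 1 — applied couple M₀=20 kN·m at a=4/3 m (b=L-a=8/3):
  M_1 = R_Ax - M_A  [x≤a] with R_A=20/3, M_A=0 = (20/3)·(4/5) - 0 = 16/3 kN·m
Load 2 — point force P=11 kN at a=12/5 m (b=L-a=8/5):
  M_2 = Pb²(3a+b)x/L³ - Pab²/L²  [x≤a] = 11·(8/5)²·(3·(12/5)+(8/5))·(4/5)/4³ - 11·(12/5)·(8/5)²/4² = -704/625 kN·m
Superposition: M = Σ M_i = 7888/1875 kN·m ≈ 4.206933 kN·m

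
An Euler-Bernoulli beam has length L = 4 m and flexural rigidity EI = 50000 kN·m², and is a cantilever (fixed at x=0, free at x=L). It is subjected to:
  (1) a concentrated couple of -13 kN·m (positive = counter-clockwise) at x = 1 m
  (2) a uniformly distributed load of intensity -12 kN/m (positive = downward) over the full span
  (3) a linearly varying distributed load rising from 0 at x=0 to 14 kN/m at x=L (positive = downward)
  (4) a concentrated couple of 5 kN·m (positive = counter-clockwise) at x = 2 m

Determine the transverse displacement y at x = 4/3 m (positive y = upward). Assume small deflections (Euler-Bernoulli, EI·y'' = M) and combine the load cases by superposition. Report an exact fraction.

Load 1 — applied couple M₀=-13 kN·m at a=1 m (b=L-a=3):
  y_1 = M₀a(2x-a)/(2EI)  [x>a] = (-13)·1·(2·(4/3)-1)/(2·50000) = -13/60000 m
Load 2 — uniform load w=-12 kN/m over full span:
  y_2 = -wx²(x²-4Lx+6L²)/(24EI) = -(-12)·(4/3)²·((4/3)²-4·4·(4/3)+6·4²)/(24·50000) = 344/253125 m
Load 3 — triangular load w₀=14 kN/m (0→w₀ over full span):
  y_3 = (w₀Lx³/12-w₀L²x²/6-w₀x⁵/(120L))/EI = (14·4·(4/3)³/12-14·4²·(4/3)²/6-14·(4/3)⁵/(120·4))/50000 = -12628/11390625 m
Load 4 — applied couple M₀=5 kN·m at a=2 m (b=L-a=2):
  y_4 = M₀x²/(2EI)  [x≤a] = 5·(4/3)²/(2·50000) = 1/11250 m
Superposition: y = Σ y_i = 44689/364500000 m ≈ 0.000123 m

y(4/3) = 44689/364500000 m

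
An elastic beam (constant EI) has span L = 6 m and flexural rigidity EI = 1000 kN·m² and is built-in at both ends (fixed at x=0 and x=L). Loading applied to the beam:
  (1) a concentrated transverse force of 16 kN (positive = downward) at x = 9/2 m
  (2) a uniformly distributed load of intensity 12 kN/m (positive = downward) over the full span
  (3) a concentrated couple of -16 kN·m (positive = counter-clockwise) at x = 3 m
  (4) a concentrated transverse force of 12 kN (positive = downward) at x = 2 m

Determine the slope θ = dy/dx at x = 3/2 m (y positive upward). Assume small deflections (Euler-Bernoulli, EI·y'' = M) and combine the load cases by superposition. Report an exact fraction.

θ(3/2) = -459/16000 rad

Load 1 — point force P=16 kN at a=9/2 m (b=L-a=3/2):
  θ_1 = -Pb²x(2aL-(3a+b)x)/(2L³EI)  [x≤a] = -16·(3/2)²·(3/2)·(2·(9/2)·6-(3·(9/2)+(3/2))·(3/2))/(2·6³·1000) = -63/16000 rad
Load 2 — uniform load w=12 kN/m over full span:
  θ_2 = -wx(L-x)(L-2x)/(12EI) = -12·(3/2)·(6-(3/2))·(6-2·(3/2))/(12·1000) = -81/4000 rad
Load 3 — applied couple M₀=-16 kN·m at a=3 m (b=L-a=3):
  θ_3 = (R_Ax²/2 - M_Ax)/EI  [x≤a] with R_A=-4, M_A=-4 = ((-4)·(3/2)²/2 - (-4)·(3/2))/1000 = 3/2000 rad
Load 4 — point force P=12 kN at a=2 m (b=L-a=4):
  θ_4 = -Pb²x(2aL-(3a+b)x)/(2L³EI)  [x≤a] = -12·4²·(3/2)·(2·2·6-(3·2+4)·(3/2))/(2·6³·1000) = -3/500 rad
Superposition: θ = Σ θ_i = -459/16000 rad ≈ -0.028688 rad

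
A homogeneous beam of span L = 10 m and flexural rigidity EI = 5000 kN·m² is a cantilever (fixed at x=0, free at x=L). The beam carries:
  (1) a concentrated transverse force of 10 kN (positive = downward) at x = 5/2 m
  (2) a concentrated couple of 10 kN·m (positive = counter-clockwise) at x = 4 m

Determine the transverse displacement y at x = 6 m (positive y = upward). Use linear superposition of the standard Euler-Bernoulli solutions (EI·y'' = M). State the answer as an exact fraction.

y(6) = -7/24000 m

Load 1 — point force P=10 kN at a=5/2 m (b=L-a=15/2):
  y_1 = -Pa²(3x-a)/(6EI)  [x>a] = -10·(5/2)²·(3·6-(5/2))/(6·5000) = -31/960 m
Load 2 — applied couple M₀=10 kN·m at a=4 m (b=L-a=6):
  y_2 = M₀a(2x-a)/(2EI)  [x>a] = 10·4·(2·6-4)/(2·5000) = 4/125 m
Superposition: y = Σ y_i = -7/24000 m ≈ -0.000292 m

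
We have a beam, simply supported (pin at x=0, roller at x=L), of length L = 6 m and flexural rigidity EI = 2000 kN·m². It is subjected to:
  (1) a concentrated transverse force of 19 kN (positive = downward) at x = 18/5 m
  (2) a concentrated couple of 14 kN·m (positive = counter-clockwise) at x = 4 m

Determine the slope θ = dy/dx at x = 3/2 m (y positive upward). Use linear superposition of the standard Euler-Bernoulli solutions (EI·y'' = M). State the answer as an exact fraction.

θ(3/2) = -109387/6000000 rad

Load 1 — point force P=19 kN at a=18/5 m (b=L-a=12/5):
  θ_1 = -Pb(L²-b²-3x²)/(6LEI)  [x≤a] = -19·(12/5)·(6²-(12/5)²-3·(3/2)²)/(6·6·2000) = -14877/1000000 rad
Load 2 — applied couple M₀=14 kN·m at a=4 m (b=L-a=2):
  θ_2 = (M₀x²/(2L)+C₁)/EI  [x≤a] with C₁=M₀(3b²-L²)/(6L)=-28/3 = (14·(3/2)²/(2·6)+(-28/3))/2000 = -161/48000 rad
Superposition: θ = Σ θ_i = -109387/6000000 rad ≈ -0.018231 rad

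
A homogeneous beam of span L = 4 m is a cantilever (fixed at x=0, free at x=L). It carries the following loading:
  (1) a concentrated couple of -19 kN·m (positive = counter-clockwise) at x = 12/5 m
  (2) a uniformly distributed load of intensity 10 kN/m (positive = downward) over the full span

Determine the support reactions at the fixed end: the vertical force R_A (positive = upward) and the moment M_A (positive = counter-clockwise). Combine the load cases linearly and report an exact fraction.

R_A = 40 kN, M_A = 99 kN·m

Load 1 — applied couple M₀=-19 kN·m at a=12/5 m (b=L-a=8/5):
  R_A = 0 kN
  M_A = -M₀ = -(-19) = 19 kN·m
Load 2 — uniform load w=10 kN/m over full span:
  R_A = wL = 10·4 = 40 kN
  M_A = wL²/2 = 10·4²/2 = 80 kN·m
Superposition: R_A = 40 kN, M_A = 99 kN·m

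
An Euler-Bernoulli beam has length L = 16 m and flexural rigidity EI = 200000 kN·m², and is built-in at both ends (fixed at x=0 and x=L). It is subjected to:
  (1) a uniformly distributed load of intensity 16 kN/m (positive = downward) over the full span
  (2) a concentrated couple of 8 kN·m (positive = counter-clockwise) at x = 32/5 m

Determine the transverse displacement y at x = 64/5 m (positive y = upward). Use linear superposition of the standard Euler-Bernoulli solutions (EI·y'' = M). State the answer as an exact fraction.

y(64/5) = -162496/29296875 m

Load 1 — uniform load w=16 kN/m over full span:
  y_1 = -wx²(L-x)²/(24EI) = -16·(64/5)²·(16-(64/5))²/(24·200000) = -32768/5859375 m
Load 2 — applied couple M₀=8 kN·m at a=32/5 m (b=L-a=48/5):
  y_2 = (R_Ax³/6 - M_Ax²/2 - M₀(x-a)²/2)/EI  [x>a] with R_A=18/25, M_A=24/25 = ((18/25)·(64/5)³/6 - (24/25)·(64/5)²/2 - 8·((64/5)-(32/5))²/2)/200000 = 448/9765625 m
Superposition: y = Σ y_i = -162496/29296875 m ≈ -0.005547 m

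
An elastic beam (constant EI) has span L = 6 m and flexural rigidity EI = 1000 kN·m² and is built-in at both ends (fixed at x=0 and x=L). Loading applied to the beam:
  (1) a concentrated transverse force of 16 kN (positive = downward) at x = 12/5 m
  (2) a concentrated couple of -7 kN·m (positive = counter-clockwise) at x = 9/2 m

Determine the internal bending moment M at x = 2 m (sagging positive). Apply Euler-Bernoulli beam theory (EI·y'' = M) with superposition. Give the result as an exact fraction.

M(2) = 12949/2000 kN·m

Load 1 — point force P=16 kN at a=12/5 m (b=L-a=18/5):
  M_1 = Pb²(3a+b)x/L³ - Pab²/L²  [x≤a] = 16·(18/5)²·(3·(12/5)+(18/5))·2/6³ - 16·(12/5)·(18/5)²/6² = 864/125 kN·m
Load 2 — applied couple M₀=-7 kN·m at a=9/2 m (b=L-a=3/2):
  M_2 = R_Ax - M_A  [x≤a] with R_A=-21/16, M_A=-35/16 = (-21/16)·2 - (-35/16) = -7/16 kN·m
Superposition: M = Σ M_i = 12949/2000 kN·m ≈ 6.474500 kN·m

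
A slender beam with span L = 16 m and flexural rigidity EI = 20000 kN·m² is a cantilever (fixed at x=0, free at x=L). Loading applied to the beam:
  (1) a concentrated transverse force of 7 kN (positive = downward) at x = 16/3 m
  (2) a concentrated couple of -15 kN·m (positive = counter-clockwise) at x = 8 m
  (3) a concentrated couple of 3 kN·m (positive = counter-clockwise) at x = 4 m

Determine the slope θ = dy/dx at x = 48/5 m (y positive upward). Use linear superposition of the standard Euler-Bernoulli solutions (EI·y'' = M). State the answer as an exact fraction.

θ(48/5) = -467/45000 rad

Load 1 — point force P=7 kN at a=16/3 m (b=L-a=32/3):
  θ_1 = -Pa²/(2EI)  [x>a] = -7·(16/3)²/(2·20000) = -28/5625 rad
Load 2 — applied couple M₀=-15 kN·m at a=8 m (b=L-a=8):
  θ_2 = M₀a/EI  [x>a] = (-15)·8/20000 = -3/500 rad
Load 3 — applied couple M₀=3 kN·m at a=4 m (b=L-a=12):
  θ_3 = M₀a/EI  [x>a] = 3·4/20000 = 3/5000 rad
Superposition: θ = Σ θ_i = -467/45000 rad ≈ -0.010378 rad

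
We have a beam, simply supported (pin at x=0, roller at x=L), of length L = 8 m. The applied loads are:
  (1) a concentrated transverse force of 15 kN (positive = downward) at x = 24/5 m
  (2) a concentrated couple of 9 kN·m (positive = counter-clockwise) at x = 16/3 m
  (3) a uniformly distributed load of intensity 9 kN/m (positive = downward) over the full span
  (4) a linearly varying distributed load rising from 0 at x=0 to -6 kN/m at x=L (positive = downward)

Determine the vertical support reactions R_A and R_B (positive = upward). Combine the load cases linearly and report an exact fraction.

Load 1 — point force P=15 kN at a=24/5 m (b=L-a=16/5):
  R_A = Pb/L = 15·(16/5)/8 = 6 kN
  R_B = Pa/L = 15·(24/5)/8 = 9 kN
Load 2 — applied couple M₀=9 kN·m at a=16/3 m (b=L-a=8/3):
  R_A = M₀/L = 9/8 kN
  R_B = -M₀/L = -9/8 kN
Load 3 — uniform load w=9 kN/m over full span:
  R_A = wL/2 = 9·8/2 = 36 kN
  R_B = wL/2 = 9·8/2 = 36 kN
Load 4 — triangular load w₀=-6 kN/m (0→w₀ over full span):
  R_A = w₀L/6 = (-6)·8/6 = -8 kN
  R_B = w₀L/3 = (-6)·8/3 = -16 kN
Superposition: R_A = 281/8 kN, R_B = 223/8 kN

R_A = 281/8 kN, R_B = 223/8 kN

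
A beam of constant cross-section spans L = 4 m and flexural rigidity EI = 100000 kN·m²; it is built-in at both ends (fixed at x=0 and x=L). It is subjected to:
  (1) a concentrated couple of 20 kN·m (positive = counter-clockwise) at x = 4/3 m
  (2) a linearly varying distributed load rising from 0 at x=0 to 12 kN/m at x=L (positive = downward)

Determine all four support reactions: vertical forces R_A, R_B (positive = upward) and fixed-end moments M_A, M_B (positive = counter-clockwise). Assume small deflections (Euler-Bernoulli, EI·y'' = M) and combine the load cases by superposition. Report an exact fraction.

R_A = 208/15 kN, M_A = 32/5 kN·m, R_B = 152/15 kN, M_B = -44/15 kN·m

Load 1 — applied couple M₀=20 kN·m at a=4/3 m (b=L-a=8/3):
  R_A = 6M₀ab/L³ = 6·20·(4/3)·(8/3)/4³ = 20/3 kN
  M_A = M₀b(2a-b)/L² = 20·(8/3)·(2·(4/3)-(8/3))/4² = 0 kN·m
  R_B = -6M₀ab/L³ = -6·20·(4/3)·(8/3)/4³ = -20/3 kN
  M_B = M₀a(2b-a)/L² = 20·(4/3)·(2·(8/3)-(4/3))/4² = 20/3 kN·m
Load 2 — triangular load w₀=12 kN/m (0→w₀ over full span):
  R_A = 3w₀L/20 = 3·12·4/20 = 36/5 kN
  M_A = w₀L²/30 = 12·4²/30 = 32/5 kN·m
  R_B = 7w₀L/20 = 7·12·4/20 = 84/5 kN
  M_B = -w₀L²/20 = -12·4²/20 = -48/5 kN·m
Superposition: R_A = 208/15 kN, M_A = 32/5 kN·m, R_B = 152/15 kN, M_B = -44/15 kN·m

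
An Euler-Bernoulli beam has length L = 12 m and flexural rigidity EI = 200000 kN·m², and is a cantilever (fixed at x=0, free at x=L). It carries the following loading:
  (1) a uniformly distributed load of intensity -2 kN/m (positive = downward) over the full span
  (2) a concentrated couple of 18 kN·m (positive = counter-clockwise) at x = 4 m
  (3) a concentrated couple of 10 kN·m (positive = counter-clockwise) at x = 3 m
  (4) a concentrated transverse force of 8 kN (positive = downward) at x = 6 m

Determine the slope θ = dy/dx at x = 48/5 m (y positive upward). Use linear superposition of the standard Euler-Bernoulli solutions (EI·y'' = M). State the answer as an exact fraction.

θ(48/5) = 33087/12500000 rad

Load 1 — uniform load w=-2 kN/m over full span:
  θ_1 = -wx(x²-3Lx+3L²)/(6EI) = -(-2)·(48/5)·((48/5)²-3·12·(48/5)+3·12²)/(6·200000) = 1116/390625 rad
Load 2 — applied couple M₀=18 kN·m at a=4 m (b=L-a=8):
  θ_2 = M₀a/EI  [x>a] = 18·4/200000 = 9/25000 rad
Load 3 — applied couple M₀=10 kN·m at a=3 m (b=L-a=9):
  θ_3 = M₀a/EI  [x>a] = 10·3/200000 = 3/20000 rad
Load 4 — point force P=8 kN at a=6 m (b=L-a=6):
  θ_4 = -Pa²/(2EI)  [x>a] = -8·6²/(2·200000) = -9/12500 rad
Superposition: θ = Σ θ_i = 33087/12500000 rad ≈ 0.002647 rad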